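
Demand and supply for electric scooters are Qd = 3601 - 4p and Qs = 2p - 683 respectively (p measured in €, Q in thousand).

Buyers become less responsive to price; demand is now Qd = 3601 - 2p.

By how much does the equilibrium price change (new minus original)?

+357

Before the shock: 3601 - 4p = 2p - 683 ⇒ 4284 = 6p ⇒ p = 714, Q = 745.
The new curves are Qd = 3601 - 2p (demand) and Qs = 2p - 683 (supply).
Setting them equal: 3601 - 2p = 2p - 683 → 4284 = 4p, so p = 1071 and Q = 1459.
Δp = 1071 − 714 = +357.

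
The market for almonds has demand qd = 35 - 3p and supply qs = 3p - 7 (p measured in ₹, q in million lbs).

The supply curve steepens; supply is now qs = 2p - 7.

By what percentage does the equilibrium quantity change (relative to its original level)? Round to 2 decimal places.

-30.00

Initially, 35 - 3p = 3p - 7, so 42 = 6p and p = 7, q = 14.
After the shift, demand is qd = 35 - 3p and supply is qs = 2p - 7.
Clearing the new market: 35 - 3p = 2p - 7, so p = 8.4 and q = 9.8.
%Δq = (9.8 − 14) / 14 × 100 = -30.00%.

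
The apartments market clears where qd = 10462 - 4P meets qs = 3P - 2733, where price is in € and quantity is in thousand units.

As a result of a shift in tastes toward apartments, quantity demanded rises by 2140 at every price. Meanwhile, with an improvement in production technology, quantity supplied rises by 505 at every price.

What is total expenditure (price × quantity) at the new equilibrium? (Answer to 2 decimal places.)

8744857.55

Original equilibrium: 10462 - 4P = 3P - 2733 gives 13195 = 7P, so P = 1885 and q = 2922.
The new curves are qd = 12602 - 4P (demand) and qs = 3P - 2228 (supply).
New equilibrium: 12602 - 4P = 3P - 2228 ⇒ 14830 = 7P ⇒ P = 14830/7 ≈ 2118.5714, q = 28894/7 ≈ 4127.7143.
New expenditure = 2118.5714 × 4127.7143 = 8744857.55.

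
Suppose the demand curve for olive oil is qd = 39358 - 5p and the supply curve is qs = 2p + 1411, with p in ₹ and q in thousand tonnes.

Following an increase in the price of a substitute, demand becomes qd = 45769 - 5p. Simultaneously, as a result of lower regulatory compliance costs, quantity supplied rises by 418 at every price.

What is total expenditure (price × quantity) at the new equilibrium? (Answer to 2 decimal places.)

Original equilibrium: 39358 - 5p = 2p + 1411 gives 37947 = 7p, so p = 5421 and q = 12253.
The shock moves the curves to qd = 45769 - 5p and qs = 2p + 1829.
New equilibrium: 45769 - 5p = 2p + 1829 ⇒ 43940 = 7p ⇒ p = 43940/7 ≈ 6277.1429, q = 100683/7 ≈ 14383.2857.
New expenditure = 6277.1429 × 14383.2857 = 90285939.18.

90285939.18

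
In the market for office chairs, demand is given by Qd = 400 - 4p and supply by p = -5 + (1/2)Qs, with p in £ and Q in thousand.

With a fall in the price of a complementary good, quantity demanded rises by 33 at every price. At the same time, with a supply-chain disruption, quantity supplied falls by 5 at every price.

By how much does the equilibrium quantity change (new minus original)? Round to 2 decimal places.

+7.67

Solve the original market: 400 - 4p = 2p + 10, hence p = 65 and Q = 140.
After the shift, demand is Qd = 433 - 4p and supply is Qs = 2p + 5.
Equate the new curves: 433 - 4p = 2p + 5, giving 428 = 6p, p = 214/3 ≈ 71.3333, Q = 443/3 ≈ 147.6667.
ΔQ = 147.6667 − 140 = +7.67.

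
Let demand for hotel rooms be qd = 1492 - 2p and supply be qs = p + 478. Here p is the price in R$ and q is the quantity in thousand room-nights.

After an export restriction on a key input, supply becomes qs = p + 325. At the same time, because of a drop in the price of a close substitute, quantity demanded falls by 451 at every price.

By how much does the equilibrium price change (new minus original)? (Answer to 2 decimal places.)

Before the shock: 1492 - 2p = p + 478 ⇒ 1014 = 3p ⇒ p = 338, q = 816.
With the change applied: demand qd = 1041 - 2p, supply qs = p + 325.
New equilibrium: 1041 - 2p = p + 325 ⇒ 716 = 3p ⇒ p = 716/3 ≈ 238.6667, q = 1691/3 ≈ 563.6667.
Δp = 238.6667 − 338 = -99.33.

-99.33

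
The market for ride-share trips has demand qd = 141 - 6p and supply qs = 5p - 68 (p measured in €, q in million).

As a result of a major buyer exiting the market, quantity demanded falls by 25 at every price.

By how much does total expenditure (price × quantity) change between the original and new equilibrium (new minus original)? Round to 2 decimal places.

Before the shock: 141 - 6p = 5p - 68 ⇒ 209 = 11p ⇒ p = 19, q = 27.
With the change applied: demand qd = 116 - 6p, supply qs = 5p - 68.
Equate the new curves: 116 - 6p = 5p - 68, giving 184 = 11p, p = 184/11 ≈ 16.7273, q = 172/11 ≈ 15.6364.
Expenditure moves from 19×27 = 513 to 16.7273×15.6364 = 261.5537; change = -251.45.

-251.45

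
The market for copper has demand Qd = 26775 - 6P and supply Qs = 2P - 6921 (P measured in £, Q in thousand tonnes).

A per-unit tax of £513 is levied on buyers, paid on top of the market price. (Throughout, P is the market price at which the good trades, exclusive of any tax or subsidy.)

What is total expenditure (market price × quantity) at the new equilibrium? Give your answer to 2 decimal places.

Original equilibrium: 26775 - 6P = 2P - 6921 gives 33696 = 8P, so P = 4212 and Q = 1503.
Since buyers pay the price plus the tax, the effective demand curve becomes Qd = 23697 - 6P.
Setting them equal: 23697 - 6P = 2P - 6921 → 30618 = 8P, so P = 3827.25 and Q = 733.5.
New expenditure = 3827.25 × 733.5 = 2807287.88.

2807287.88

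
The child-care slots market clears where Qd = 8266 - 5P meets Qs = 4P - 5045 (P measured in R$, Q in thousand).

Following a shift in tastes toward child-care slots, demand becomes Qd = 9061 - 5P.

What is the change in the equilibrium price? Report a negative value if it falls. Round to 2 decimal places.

Solve the original market: 8266 - 5P = 4P - 5045, hence P = 1479 and Q = 871.
After the shift, demand is Qd = 9061 - 5P and supply is Qs = 4P - 5045.
Equate the new curves: 9061 - 5P = 4P - 5045, giving 14106 = 9P, P = 4702/3 ≈ 1567.3333, Q = 3673/3 ≈ 1224.3333.
ΔP = 1567.3333 − 1479 = +88.33.

+88.33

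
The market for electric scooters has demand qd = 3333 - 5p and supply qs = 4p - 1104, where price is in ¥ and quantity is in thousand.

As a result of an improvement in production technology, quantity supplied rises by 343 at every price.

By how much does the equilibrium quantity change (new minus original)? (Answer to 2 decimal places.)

+190.56

Original equilibrium: 3333 - 5p = 4p - 1104 gives 4437 = 9p, so p = 493 and q = 868.
After the shift, demand is qd = 3333 - 5p and supply is qs = 4p - 761.
Equate the new curves: 3333 - 5p = 4p - 761, giving 4094 = 9p, p = 4094/9 ≈ 454.8889, q = 9527/9 ≈ 1058.5556.
Δq = 1058.5556 − 868 = +190.56.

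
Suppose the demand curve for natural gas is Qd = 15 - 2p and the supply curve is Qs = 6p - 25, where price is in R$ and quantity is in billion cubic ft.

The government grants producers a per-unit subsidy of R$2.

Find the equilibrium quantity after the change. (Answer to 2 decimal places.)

Initially, 15 - 2p = 6p - 25, so 40 = 8p and p = 5, Q = 5.
Since sellers receive the price plus the subsidy, the effective supply curve becomes Qs = 6p - 13.
New equilibrium: 15 - 2p = 6p - 13 ⇒ 28 = 8p ⇒ p = 3.5, Q = 8.

8.00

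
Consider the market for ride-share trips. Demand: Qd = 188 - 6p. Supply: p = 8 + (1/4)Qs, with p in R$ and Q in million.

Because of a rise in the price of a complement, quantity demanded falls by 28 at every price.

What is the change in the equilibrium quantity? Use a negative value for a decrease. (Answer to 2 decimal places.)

-11.20

Initially, 188 - 6p = 4p - 32, so 220 = 10p and p = 22, Q = 56.
The new curves are Qd = 160 - 6p (demand) and Qs = 4p - 32 (supply).
Setting them equal: 160 - 6p = 4p - 32 → 192 = 10p, so p = 19.2 and Q = 44.8.
ΔQ = 44.8 − 56 = -11.20.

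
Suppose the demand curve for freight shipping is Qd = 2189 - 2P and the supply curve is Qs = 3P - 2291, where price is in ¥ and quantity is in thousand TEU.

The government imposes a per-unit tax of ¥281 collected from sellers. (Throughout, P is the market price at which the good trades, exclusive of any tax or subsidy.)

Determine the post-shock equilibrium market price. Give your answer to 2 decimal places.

1064.60

Before the shock: 2189 - 2P = 3P - 2291 ⇒ 4480 = 5P ⇒ P = 896, Q = 397.
Since sellers keep the price net of the tax, the effective supply curve becomes Qs = 3P - 3134.
Setting them equal: 2189 - 2P = 3P - 3134 → 5323 = 5P, so P = 1064.6 and Q = 59.8.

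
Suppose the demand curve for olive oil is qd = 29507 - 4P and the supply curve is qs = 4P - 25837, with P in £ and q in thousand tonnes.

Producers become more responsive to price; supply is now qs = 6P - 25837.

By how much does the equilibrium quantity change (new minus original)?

Solve the original market: 29507 - 4P = 4P - 25837, hence P = 6918 and q = 1835.
The new curves are qd = 29507 - 4P (demand) and qs = 6P - 25837 (supply).
Equate the new curves: 29507 - 4P = 6P - 25837, giving 55344 = 10P, P = 5534.4, q = 7369.4.
Δq = 7369.4 − 1835 = +5534.4.

+5534.4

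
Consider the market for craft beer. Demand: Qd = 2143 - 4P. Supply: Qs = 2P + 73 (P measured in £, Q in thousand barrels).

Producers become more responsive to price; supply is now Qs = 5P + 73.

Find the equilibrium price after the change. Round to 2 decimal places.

230.00

Initially, 2143 - 4P = 2P + 73, so 2070 = 6P and P = 345, Q = 763.
After the shift, demand is Qd = 2143 - 4P and supply is Qs = 5P + 73.
Clearing the new market: 2143 - 4P = 5P + 73, so P = 230 and Q = 1223.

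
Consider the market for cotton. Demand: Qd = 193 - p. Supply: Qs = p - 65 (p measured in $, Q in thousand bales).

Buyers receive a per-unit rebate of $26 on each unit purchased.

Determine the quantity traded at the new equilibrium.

77

Before the shock: 193 - p = p - 65 ⇒ 258 = 2p ⇒ p = 129, Q = 64.
Since buyers' out-of-pocket price is the market price minus the rebate, the effective demand curve becomes Qd = 219 - p.
Equate the new curves: 219 - p = p - 65, giving 284 = 2p, p = 142, Q = 77.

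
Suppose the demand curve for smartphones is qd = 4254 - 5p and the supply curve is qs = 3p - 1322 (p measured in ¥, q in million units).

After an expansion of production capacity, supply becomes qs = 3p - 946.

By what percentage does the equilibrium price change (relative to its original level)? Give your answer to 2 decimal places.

-6.74

Solve the original market: 4254 - 5p = 3p - 1322, hence p = 697 and q = 769.
After the shift, demand is qd = 4254 - 5p and supply is qs = 3p - 946.
Clearing the new market: 4254 - 5p = 3p - 946, so p = 650 and q = 1004.
%Δp = (650 − 697) / 697 × 100 = -6.74%.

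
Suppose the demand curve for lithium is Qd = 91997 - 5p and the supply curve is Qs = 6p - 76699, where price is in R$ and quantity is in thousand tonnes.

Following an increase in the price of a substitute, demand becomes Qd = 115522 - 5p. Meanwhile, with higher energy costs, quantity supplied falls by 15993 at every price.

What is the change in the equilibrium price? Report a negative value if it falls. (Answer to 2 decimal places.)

Before the shock: 91997 - 5p = 6p - 76699 ⇒ 168696 = 11p ⇒ p = 15336, Q = 15317.
With the change applied: demand Qd = 115522 - 5p, supply Qs = 6p - 92692.
Setting them equal: 115522 - 5p = 6p - 92692 → 208214 = 11p, so p = 208214/11 ≈ 18928.5455 and Q = 229672/11 ≈ 20879.2727.
Δp = 18928.5455 − 15336 = +3592.55.

+3592.55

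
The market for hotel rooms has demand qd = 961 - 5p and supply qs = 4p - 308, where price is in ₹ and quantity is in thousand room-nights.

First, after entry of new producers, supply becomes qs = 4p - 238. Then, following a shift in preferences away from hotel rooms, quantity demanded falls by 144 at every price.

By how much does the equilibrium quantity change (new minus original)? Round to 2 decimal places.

Solve the original market: 961 - 5p = 4p - 308, hence p = 141 and q = 256.
With the change applied: demand qd = 817 - 5p, supply qs = 4p - 238.
Equate the new curves: 817 - 5p = 4p - 238, giving 1055 = 9p, p = 1055/9 ≈ 117.2222, q = 2078/9 ≈ 230.8889.
Δq = 230.8889 − 256 = -25.11.

-25.11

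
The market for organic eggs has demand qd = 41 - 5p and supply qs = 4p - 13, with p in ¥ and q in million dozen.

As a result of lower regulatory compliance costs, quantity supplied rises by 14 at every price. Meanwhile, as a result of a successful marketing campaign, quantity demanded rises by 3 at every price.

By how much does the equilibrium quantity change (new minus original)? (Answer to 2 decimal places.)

Initially, 41 - 5p = 4p - 13, so 54 = 9p and p = 6, q = 11.
With the change applied: demand qd = 44 - 5p, supply qs = 4p + 1.
Equate the new curves: 44 - 5p = 4p + 1, giving 43 = 9p, p = 43/9 ≈ 4.7778, q = 181/9 ≈ 20.1111.
Δq = 20.1111 − 11 = +9.11.

+9.11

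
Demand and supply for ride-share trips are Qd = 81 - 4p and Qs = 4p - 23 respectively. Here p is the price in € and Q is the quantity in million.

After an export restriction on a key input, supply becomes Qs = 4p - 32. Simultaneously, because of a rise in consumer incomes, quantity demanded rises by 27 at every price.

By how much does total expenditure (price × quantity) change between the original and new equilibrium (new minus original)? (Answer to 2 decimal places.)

+288.00

Solve the original market: 81 - 4p = 4p - 23, hence p = 13 and Q = 29.
With the change applied: demand Qd = 108 - 4p, supply Qs = 4p - 32.
Equate the new curves: 108 - 4p = 4p - 32, giving 140 = 8p, p = 17.5, Q = 38.
Expenditure moves from 13×29 = 377 to 17.5×38 = 665; change = +288.00.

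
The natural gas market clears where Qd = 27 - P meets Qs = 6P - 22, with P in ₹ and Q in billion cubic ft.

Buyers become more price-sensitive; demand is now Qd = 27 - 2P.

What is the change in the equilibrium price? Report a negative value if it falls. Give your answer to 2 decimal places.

Before the shock: 27 - P = 6P - 22 ⇒ 49 = 7P ⇒ P = 7, Q = 20.
The new curves are Qd = 27 - 2P (demand) and Qs = 6P - 22 (supply).
Clearing the new market: 27 - 2P = 6P - 22, so P = 6.125 and Q = 14.75.
ΔP = 6.125 − 7 = -0.88.

-0.88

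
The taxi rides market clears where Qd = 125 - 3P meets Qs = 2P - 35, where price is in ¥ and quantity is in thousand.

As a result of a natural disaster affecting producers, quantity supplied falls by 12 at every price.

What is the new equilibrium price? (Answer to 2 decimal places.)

Initially, 125 - 3P = 2P - 35, so 160 = 5P and P = 32, Q = 29.
With the change applied: demand Qd = 125 - 3P, supply Qs = 2P - 47.
Setting them equal: 125 - 3P = 2P - 47 → 172 = 5P, so P = 34.4 and Q = 21.8.

34.40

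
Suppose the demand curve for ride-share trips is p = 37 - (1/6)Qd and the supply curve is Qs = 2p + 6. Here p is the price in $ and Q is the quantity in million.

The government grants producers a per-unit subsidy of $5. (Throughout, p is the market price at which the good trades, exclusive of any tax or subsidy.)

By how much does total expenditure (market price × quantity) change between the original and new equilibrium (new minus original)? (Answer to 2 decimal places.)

+118.13

Original equilibrium: 222 - 6p = 2p + 6 gives 216 = 8p, so p = 27 and Q = 60.
Since sellers receive the price plus the subsidy, the effective supply curve becomes Qs = 2p + 16.
Equate the new curves: 222 - 6p = 2p + 16, giving 206 = 8p, p = 25.75, Q = 67.5.
Expenditure moves from 27×60 = 1620 to 25.75×67.5 = 1738.125; change = +118.13.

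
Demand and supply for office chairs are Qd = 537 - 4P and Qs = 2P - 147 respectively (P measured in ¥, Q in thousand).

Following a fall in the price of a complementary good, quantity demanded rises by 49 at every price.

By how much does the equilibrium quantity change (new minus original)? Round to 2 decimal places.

+16.33

Solve the original market: 537 - 4P = 2P - 147, hence P = 114 and Q = 81.
With the change applied: demand Qd = 586 - 4P, supply Qs = 2P - 147.
Setting them equal: 586 - 4P = 2P - 147 → 733 = 6P, so P = 733/6 ≈ 122.1667 and Q = 292/3 ≈ 97.3333.
ΔQ = 97.3333 − 81 = +16.33.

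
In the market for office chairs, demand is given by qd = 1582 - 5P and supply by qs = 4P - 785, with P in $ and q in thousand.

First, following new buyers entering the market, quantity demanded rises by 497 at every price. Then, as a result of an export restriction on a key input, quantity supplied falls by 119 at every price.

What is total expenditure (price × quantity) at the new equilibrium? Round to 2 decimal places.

139795.90

Solve the original market: 1582 - 5P = 4P - 785, hence P = 263 and q = 267.
The new curves are qd = 2079 - 5P (demand) and qs = 4P - 904 (supply).
Equate the new curves: 2079 - 5P = 4P - 904, giving 2983 = 9P, P = 2983/9 ≈ 331.4444, q = 3796/9 ≈ 421.7778.
New expenditure = 331.4444 × 421.7778 = 139795.90.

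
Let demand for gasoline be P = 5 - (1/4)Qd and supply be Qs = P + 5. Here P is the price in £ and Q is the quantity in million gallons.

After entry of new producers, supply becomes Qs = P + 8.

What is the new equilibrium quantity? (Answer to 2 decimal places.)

10.40

Original equilibrium: 20 - 4P = P + 5 gives 15 = 5P, so P = 3 and Q = 8.
After the shift, demand is Qd = 20 - 4P and supply is Qs = P + 8.
Clearing the new market: 20 - 4P = P + 8, so P = 2.4 and Q = 10.4.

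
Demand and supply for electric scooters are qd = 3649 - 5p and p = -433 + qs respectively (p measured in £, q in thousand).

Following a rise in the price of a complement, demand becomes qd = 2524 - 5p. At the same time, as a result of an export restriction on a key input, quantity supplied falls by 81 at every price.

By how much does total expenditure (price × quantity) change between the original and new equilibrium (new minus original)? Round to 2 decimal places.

-260916.00

Before the shock: 3649 - 5p = p + 433 ⇒ 3216 = 6p ⇒ p = 536, q = 969.
After the shift, demand is qd = 2524 - 5p and supply is qs = p + 352.
Clearing the new market: 2524 - 5p = p + 352, so p = 362 and q = 714.
Expenditure moves from 536×969 = 519384 to 362×714 = 258468; change = -260916.00.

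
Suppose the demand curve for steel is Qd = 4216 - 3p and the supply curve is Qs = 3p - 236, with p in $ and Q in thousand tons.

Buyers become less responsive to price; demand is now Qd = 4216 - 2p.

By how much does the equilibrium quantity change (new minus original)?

+445.2

Before the shock: 4216 - 3p = 3p - 236 ⇒ 4452 = 6p ⇒ p = 742, Q = 1990.
The new curves are Qd = 4216 - 2p (demand) and Qs = 3p - 236 (supply).
Setting them equal: 4216 - 2p = 3p - 236 → 4452 = 5p, so p = 890.4 and Q = 2435.2.
ΔQ = 2435.2 − 1990 = +445.2.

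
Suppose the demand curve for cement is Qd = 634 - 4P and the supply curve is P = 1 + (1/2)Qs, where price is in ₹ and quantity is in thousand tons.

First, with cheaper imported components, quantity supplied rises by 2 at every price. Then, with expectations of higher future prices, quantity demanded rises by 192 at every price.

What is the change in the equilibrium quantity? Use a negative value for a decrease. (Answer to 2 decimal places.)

+65.33

Original equilibrium: 634 - 4P = 2P - 2 gives 636 = 6P, so P = 106 and Q = 210.
With the change applied: demand Qd = 826 - 4P, supply Qs = 2P.
Clearing the new market: 826 - 4P = 2P, so P = 413/3 ≈ 137.6667 and Q = 826/3 ≈ 275.3333.
ΔQ = 275.3333 − 210 = +65.33.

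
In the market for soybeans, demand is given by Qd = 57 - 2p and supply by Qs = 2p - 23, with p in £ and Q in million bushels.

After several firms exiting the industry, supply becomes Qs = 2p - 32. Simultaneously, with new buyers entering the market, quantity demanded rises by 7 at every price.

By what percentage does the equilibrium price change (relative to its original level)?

+20

Initially, 57 - 2p = 2p - 23, so 80 = 4p and p = 20, Q = 17.
After the shift, demand is Qd = 64 - 2p and supply is Qs = 2p - 32.
Clearing the new market: 64 - 2p = 2p - 32, so p = 24 and Q = 16.
%Δp = (24 − 20) / 20 × 100 = +20%.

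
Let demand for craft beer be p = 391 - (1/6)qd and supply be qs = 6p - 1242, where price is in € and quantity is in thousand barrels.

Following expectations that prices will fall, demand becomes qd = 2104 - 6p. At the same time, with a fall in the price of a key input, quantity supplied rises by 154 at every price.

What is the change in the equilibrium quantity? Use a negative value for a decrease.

-44

Original equilibrium: 2346 - 6p = 6p - 1242 gives 3588 = 12p, so p = 299 and q = 552.
With the change applied: demand qd = 2104 - 6p, supply qs = 6p - 1088.
New equilibrium: 2104 - 6p = 6p - 1088 ⇒ 3192 = 12p ⇒ p = 266, q = 508.
Δq = 508 − 552 = -44.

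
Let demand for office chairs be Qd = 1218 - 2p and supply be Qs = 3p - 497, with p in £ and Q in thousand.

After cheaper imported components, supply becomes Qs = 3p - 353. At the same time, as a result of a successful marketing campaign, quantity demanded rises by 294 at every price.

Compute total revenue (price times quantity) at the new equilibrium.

285718

Before the shock: 1218 - 2p = 3p - 497 ⇒ 1715 = 5p ⇒ p = 343, Q = 532.
The shock moves the curves to Qd = 1512 - 2p and Qs = 3p - 353.
Setting them equal: 1512 - 2p = 3p - 353 → 1865 = 5p, so p = 373 and Q = 766.
New expenditure = 373 × 766 = 285718.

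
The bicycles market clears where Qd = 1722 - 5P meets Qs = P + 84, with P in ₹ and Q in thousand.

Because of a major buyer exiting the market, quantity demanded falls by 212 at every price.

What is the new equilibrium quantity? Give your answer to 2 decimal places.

Solve the original market: 1722 - 5P = P + 84, hence P = 273 and Q = 357.
The new curves are Qd = 1510 - 5P (demand) and Qs = P + 84 (supply).
Setting them equal: 1510 - 5P = P + 84 → 1426 = 6P, so P = 713/3 ≈ 237.6667 and Q = 965/3 ≈ 321.6667.

321.67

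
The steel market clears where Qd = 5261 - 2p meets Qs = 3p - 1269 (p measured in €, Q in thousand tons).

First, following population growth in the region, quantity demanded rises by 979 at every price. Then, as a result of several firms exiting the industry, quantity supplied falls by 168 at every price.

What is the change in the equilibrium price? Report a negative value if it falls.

+229.4

Original equilibrium: 5261 - 2p = 3p - 1269 gives 6530 = 5p, so p = 1306 and Q = 2649.
After the shift, demand is Qd = 6240 - 2p and supply is Qs = 3p - 1437.
Equate the new curves: 6240 - 2p = 3p - 1437, giving 7677 = 5p, p = 1535.4, Q = 3169.2.
Δp = 1535.4 − 1306 = +229.4.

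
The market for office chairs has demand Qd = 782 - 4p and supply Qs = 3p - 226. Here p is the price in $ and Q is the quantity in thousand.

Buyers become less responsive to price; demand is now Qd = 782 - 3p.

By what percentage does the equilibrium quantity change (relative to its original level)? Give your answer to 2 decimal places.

Solve the original market: 782 - 4p = 3p - 226, hence p = 144 and Q = 206.
With the change applied: demand Qd = 782 - 3p, supply Qs = 3p - 226.
Equate the new curves: 782 - 3p = 3p - 226, giving 1008 = 6p, p = 168, Q = 278.
%ΔQ = (278 − 206) / 206 × 100 = +34.95%.

+34.95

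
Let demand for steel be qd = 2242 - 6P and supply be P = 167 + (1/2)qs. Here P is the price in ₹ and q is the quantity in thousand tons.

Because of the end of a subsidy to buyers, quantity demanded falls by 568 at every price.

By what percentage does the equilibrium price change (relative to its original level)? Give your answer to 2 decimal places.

-22.05

Before the shock: 2242 - 6P = 2P - 334 ⇒ 2576 = 8P ⇒ P = 322, q = 310.
The shock moves the curves to qd = 1674 - 6P and qs = 2P - 334.
Equate the new curves: 1674 - 6P = 2P - 334, giving 2008 = 8P, P = 251, q = 168.
%ΔP = (251 − 322) / 322 × 100 = -22.05%.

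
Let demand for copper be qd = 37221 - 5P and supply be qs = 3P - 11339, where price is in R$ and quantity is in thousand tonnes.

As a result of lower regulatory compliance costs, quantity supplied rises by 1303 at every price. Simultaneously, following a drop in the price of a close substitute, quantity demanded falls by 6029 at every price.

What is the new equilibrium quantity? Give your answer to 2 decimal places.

5424.50

Original equilibrium: 37221 - 5P = 3P - 11339 gives 48560 = 8P, so P = 6070 and q = 6871.
The shock moves the curves to qd = 31192 - 5P and qs = 3P - 10036.
Setting them equal: 31192 - 5P = 3P - 10036 → 41228 = 8P, so P = 5153.5 and q = 5424.5.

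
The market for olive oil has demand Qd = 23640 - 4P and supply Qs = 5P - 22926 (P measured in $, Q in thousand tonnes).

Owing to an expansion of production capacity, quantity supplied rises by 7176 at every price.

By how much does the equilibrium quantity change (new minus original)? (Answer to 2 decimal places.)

+3189.33

Before the shock: 23640 - 4P = 5P - 22926 ⇒ 46566 = 9P ⇒ P = 5174, Q = 2944.
After the shift, demand is Qd = 23640 - 4P and supply is Qs = 5P - 15750.
Clearing the new market: 23640 - 4P = 5P - 15750, so P = 13130/3 ≈ 4376.6667 and Q = 18400/3 ≈ 6133.3333.
ΔQ = 6133.3333 − 2944 = +3189.33.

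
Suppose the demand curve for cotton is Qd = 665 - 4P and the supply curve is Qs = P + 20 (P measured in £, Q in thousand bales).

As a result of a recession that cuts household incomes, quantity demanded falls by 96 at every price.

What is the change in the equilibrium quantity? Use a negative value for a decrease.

-19.2

Before the shock: 665 - 4P = P + 20 ⇒ 645 = 5P ⇒ P = 129, Q = 149.
The new curves are Qd = 569 - 4P (demand) and Qs = P + 20 (supply).
New equilibrium: 569 - 4P = P + 20 ⇒ 549 = 5P ⇒ P = 109.8, Q = 129.8.
ΔQ = 129.8 − 149 = -19.2.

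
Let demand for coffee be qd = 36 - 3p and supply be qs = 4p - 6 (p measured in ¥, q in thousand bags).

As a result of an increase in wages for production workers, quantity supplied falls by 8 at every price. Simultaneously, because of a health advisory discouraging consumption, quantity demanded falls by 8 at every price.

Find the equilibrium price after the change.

6

Original equilibrium: 36 - 3p = 4p - 6 gives 42 = 7p, so p = 6 and q = 18.
The shock moves the curves to qd = 28 - 3p and qs = 4p - 14.
Equate the new curves: 28 - 3p = 4p - 14, giving 42 = 7p, p = 6, q = 10.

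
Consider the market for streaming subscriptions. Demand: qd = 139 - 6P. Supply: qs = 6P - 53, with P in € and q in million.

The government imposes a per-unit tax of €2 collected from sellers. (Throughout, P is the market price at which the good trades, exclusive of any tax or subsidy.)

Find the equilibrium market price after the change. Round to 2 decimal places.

17.00

Solve the original market: 139 - 6P = 6P - 53, hence P = 16 and q = 43.
Since sellers keep the price net of the tax, the effective supply curve becomes qs = 6P - 65.
Setting them equal: 139 - 6P = 6P - 65 → 204 = 12P, so P = 17 and q = 37.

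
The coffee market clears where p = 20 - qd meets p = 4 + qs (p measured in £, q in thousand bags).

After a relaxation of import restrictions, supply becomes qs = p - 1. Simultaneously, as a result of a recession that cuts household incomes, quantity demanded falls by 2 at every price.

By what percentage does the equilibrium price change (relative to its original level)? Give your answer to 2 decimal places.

-20.83

Initially, 20 - p = p - 4, so 24 = 2p and p = 12, q = 8.
The shock moves the curves to qd = 18 - p and qs = p - 1.
Clearing the new market: 18 - p = p - 1, so p = 9.5 and q = 8.5.
%Δp = (9.5 − 12) / 12 × 100 = -20.83%.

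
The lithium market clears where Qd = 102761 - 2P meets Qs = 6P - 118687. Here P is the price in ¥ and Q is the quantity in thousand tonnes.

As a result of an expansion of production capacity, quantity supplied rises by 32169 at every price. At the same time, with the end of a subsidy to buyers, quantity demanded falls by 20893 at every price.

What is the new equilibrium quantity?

39771.5

Solve the original market: 102761 - 2P = 6P - 118687, hence P = 27681 and Q = 47399.
After the shift, demand is Qd = 81868 - 2P and supply is Qs = 6P - 86518.
Clearing the new market: 81868 - 2P = 6P - 86518, so P = 21048.25 and Q = 39771.5.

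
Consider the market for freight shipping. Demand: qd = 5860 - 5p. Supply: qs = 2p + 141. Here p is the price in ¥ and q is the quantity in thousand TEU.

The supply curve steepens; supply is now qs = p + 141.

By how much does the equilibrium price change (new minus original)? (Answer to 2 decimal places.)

Before the shock: 5860 - 5p = 2p + 141 ⇒ 5719 = 7p ⇒ p = 817, q = 1775.
The shock moves the curves to qd = 5860 - 5p and qs = p + 141.
Setting them equal: 5860 - 5p = p + 141 → 5719 = 6p, so p = 5719/6 ≈ 953.1667 and q = 6565/6 ≈ 1094.1667.
Δp = 953.1667 − 817 = +136.17.

+136.17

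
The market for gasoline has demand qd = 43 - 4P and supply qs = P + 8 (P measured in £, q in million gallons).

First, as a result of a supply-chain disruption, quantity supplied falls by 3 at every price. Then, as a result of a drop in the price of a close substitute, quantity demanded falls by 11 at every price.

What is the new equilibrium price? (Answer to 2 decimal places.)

5.40

Solve the original market: 43 - 4P = P + 8, hence P = 7 and q = 15.
After the shift, demand is qd = 32 - 4P and supply is qs = P + 5.
Equate the new curves: 32 - 4P = P + 5, giving 27 = 5P, P = 5.4, q = 10.4.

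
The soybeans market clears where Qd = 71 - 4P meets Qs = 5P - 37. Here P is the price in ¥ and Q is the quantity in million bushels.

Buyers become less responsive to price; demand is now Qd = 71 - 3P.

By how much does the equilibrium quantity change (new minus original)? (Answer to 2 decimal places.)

Before the shock: 71 - 4P = 5P - 37 ⇒ 108 = 9P ⇒ P = 12, Q = 23.
The shock moves the curves to Qd = 71 - 3P and Qs = 5P - 37.
Clearing the new market: 71 - 3P = 5P - 37, so P = 13.5 and Q = 30.5.
ΔQ = 30.5 − 23 = +7.50.

+7.50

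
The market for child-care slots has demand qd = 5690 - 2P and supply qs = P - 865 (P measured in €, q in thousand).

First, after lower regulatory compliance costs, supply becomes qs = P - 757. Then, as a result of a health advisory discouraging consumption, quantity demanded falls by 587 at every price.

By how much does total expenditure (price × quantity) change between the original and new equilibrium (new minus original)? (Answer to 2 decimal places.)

-547362.22

Before the shock: 5690 - 2P = P - 865 ⇒ 6555 = 3P ⇒ P = 2185, q = 1320.
With the change applied: demand qd = 5103 - 2P, supply qs = P - 757.
Setting them equal: 5103 - 2P = P - 757 → 5860 = 3P, so P = 5860/3 ≈ 1953.3333 and q = 3589/3 ≈ 1196.3333.
Expenditure moves from 2185×1320 = 2884200 to 1953.3333×1196.3333 = 2336837.7778; change = -547362.22.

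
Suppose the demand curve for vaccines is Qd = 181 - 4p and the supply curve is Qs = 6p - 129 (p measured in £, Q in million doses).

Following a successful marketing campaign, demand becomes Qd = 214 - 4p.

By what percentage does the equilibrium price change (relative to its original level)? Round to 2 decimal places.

Before the shock: 181 - 4p = 6p - 129 ⇒ 310 = 10p ⇒ p = 31, Q = 57.
The new curves are Qd = 214 - 4p (demand) and Qs = 6p - 129 (supply).
Equate the new curves: 214 - 4p = 6p - 129, giving 343 = 10p, p = 34.3, Q = 76.8.
%Δp = (34.3 − 31) / 31 × 100 = +10.65%.

+10.65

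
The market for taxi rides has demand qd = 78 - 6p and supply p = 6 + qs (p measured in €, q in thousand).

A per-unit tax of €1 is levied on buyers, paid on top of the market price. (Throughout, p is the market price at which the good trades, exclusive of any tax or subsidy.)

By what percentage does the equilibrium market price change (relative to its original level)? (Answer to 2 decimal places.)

-7.14

Original equilibrium: 78 - 6p = p - 6 gives 84 = 7p, so p = 12 and q = 6.
Since buyers pay the price plus the tax, the effective demand curve becomes qd = 72 - 6p.
Setting them equal: 72 - 6p = p - 6 → 78 = 7p, so p = 78/7 ≈ 11.1429 and q = 36/7 ≈ 5.1429.
%Δp = (11.1429 − 12) / 12 × 100 = -7.14%.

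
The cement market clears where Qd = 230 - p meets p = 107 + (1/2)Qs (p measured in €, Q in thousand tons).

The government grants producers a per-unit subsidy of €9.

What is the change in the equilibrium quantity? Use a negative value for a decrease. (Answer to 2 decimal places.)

+6.00

Before the shock: 230 - p = 2p - 214 ⇒ 444 = 3p ⇒ p = 148, Q = 82.
Since sellers receive the price plus the subsidy, the effective supply curve becomes Qs = 2p - 196.
Clearing the new market: 230 - p = 2p - 196, so p = 142 and Q = 88.
ΔQ = 88 − 82 = +6.00.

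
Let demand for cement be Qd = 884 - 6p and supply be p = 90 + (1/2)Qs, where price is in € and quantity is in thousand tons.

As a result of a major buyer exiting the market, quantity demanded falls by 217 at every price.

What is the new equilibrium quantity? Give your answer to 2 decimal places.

Solve the original market: 884 - 6p = 2p - 180, hence p = 133 and Q = 86.
The shock moves the curves to Qd = 667 - 6p and Qs = 2p - 180.
Setting them equal: 667 - 6p = 2p - 180 → 847 = 8p, so p = 105.875 and Q = 31.75.

31.75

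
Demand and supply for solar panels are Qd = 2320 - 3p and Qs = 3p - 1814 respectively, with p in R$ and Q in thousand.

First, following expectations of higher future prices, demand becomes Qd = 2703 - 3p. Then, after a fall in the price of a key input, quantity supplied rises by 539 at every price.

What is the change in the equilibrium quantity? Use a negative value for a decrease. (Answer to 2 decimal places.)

Original equilibrium: 2320 - 3p = 3p - 1814 gives 4134 = 6p, so p = 689 and Q = 253.
The new curves are Qd = 2703 - 3p (demand) and Qs = 3p - 1275 (supply).
Setting them equal: 2703 - 3p = 3p - 1275 → 3978 = 6p, so p = 663 and Q = 714.
ΔQ = 714 − 253 = +461.00.

+461.00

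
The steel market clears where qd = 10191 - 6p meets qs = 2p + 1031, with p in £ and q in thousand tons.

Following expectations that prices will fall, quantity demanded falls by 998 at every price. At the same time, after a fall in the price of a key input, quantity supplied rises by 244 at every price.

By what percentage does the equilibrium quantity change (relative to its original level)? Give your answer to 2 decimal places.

Before the shock: 10191 - 6p = 2p + 1031 ⇒ 9160 = 8p ⇒ p = 1145, q = 3321.
The new curves are qd = 9193 - 6p (demand) and qs = 2p + 1275 (supply).
Setting them equal: 9193 - 6p = 2p + 1275 → 7918 = 8p, so p = 989.75 and q = 3254.5.
%Δq = (3254.5 − 3321) / 3321 × 100 = -2.00%.

-2.00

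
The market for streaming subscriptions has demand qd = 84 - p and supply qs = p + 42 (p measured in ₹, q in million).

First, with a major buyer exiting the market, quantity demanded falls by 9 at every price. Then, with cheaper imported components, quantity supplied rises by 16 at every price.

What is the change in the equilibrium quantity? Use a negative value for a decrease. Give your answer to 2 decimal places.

Original equilibrium: 84 - p = p + 42 gives 42 = 2p, so p = 21 and q = 63.
The new curves are qd = 75 - p (demand) and qs = p + 58 (supply).
New equilibrium: 75 - p = p + 58 ⇒ 17 = 2p ⇒ p = 8.5, q = 66.5.
Δq = 66.5 − 63 = +3.50.

+3.50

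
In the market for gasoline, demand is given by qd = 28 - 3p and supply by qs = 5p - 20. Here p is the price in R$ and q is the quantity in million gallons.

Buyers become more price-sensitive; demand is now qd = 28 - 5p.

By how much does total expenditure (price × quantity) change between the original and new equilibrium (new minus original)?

Before the shock: 28 - 3p = 5p - 20 ⇒ 48 = 8p ⇒ p = 6, q = 10.
After the shift, demand is qd = 28 - 5p and supply is qs = 5p - 20.
Clearing the new market: 28 - 5p = 5p - 20, so p = 4.8 and q = 4.
Expenditure moves from 6×10 = 60 to 4.8×4 = 19.2; change = -40.8.

-40.8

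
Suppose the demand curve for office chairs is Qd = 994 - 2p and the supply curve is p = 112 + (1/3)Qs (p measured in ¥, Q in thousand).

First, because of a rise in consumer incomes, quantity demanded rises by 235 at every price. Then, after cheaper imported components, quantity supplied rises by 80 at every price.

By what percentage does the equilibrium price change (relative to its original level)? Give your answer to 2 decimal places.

Initially, 994 - 2p = 3p - 336, so 1330 = 5p and p = 266, Q = 462.
With the change applied: demand Qd = 1229 - 2p, supply Qs = 3p - 256.
Clearing the new market: 1229 - 2p = 3p - 256, so p = 297 and Q = 635.
%Δp = (297 − 266) / 266 × 100 = +11.65%.

+11.65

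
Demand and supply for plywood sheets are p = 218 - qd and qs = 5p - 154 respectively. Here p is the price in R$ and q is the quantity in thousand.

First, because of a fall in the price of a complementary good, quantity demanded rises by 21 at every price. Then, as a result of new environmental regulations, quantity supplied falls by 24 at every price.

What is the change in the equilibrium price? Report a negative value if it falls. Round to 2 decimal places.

+7.50

Initially, 218 - p = 5p - 154, so 372 = 6p and p = 62, q = 156.
After the shift, demand is qd = 239 - p and supply is qs = 5p - 178.
Setting them equal: 239 - p = 5p - 178 → 417 = 6p, so p = 69.5 and q = 169.5.
Δp = 69.5 − 62 = +7.50.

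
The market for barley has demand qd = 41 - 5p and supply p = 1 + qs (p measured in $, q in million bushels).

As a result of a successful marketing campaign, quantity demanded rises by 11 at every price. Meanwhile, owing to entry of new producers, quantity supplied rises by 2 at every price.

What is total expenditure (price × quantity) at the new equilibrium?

Original equilibrium: 41 - 5p = p - 1 gives 42 = 6p, so p = 7 and q = 6.
With the change applied: demand qd = 52 - 5p, supply qs = p + 1.
Clearing the new market: 52 - 5p = p + 1, so p = 8.5 and q = 9.5.
New expenditure = 8.5 × 9.5 = 80.75.

80.75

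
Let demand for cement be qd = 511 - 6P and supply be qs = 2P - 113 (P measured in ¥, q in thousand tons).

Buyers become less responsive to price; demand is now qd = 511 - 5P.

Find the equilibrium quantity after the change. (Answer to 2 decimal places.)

Initially, 511 - 6P = 2P - 113, so 624 = 8P and P = 78, q = 43.
With the change applied: demand qd = 511 - 5P, supply qs = 2P - 113.
Equate the new curves: 511 - 5P = 2P - 113, giving 624 = 7P, P = 624/7 ≈ 89.1429, q = 457/7 ≈ 65.2857.

65.29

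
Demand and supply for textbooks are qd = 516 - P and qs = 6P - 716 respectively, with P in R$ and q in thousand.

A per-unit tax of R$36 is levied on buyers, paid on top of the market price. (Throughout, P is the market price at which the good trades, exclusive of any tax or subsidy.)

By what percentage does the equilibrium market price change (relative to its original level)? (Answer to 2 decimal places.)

Initially, 516 - P = 6P - 716, so 1232 = 7P and P = 176, q = 340.
Since buyers pay the price plus the tax, the effective demand curve becomes qd = 480 - P.
New equilibrium: 480 - P = 6P - 716 ⇒ 1196 = 7P ⇒ P = 1196/7 ≈ 170.8571, q = 2164/7 ≈ 309.1429.
%ΔP = (170.8571 − 176) / 176 × 100 = -2.92%.

-2.92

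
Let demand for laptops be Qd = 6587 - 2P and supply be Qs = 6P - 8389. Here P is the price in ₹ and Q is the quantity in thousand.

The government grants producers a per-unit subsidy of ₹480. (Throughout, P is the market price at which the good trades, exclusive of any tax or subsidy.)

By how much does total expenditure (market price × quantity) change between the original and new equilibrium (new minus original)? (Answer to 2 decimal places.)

Original equilibrium: 6587 - 2P = 6P - 8389 gives 14976 = 8P, so P = 1872 and Q = 2843.
Since sellers receive the price plus the subsidy, the effective supply curve becomes Qs = 6P - 5509.
Equate the new curves: 6587 - 2P = 6P - 5509, giving 12096 = 8P, P = 1512, Q = 3563.
Expenditure moves from 1872×2843 = 5322096 to 1512×3563 = 5387256; change = +65160.00.

+65160.00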